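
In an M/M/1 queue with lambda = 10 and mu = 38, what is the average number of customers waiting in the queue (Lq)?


rho = 10/38; Lq = rho^2/(1-rho) = 0.09

0.09


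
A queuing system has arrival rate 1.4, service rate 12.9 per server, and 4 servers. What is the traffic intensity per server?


rho = lambda / (c * mu) = 1.4 / (4 * 12.9) = 0.0271

0.0271


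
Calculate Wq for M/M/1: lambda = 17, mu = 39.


rho = 17/39; Wq = rho/(mu - lambda) = 0.0198 hours

0.0198 hours


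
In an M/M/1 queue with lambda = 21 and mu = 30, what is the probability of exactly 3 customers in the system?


rho = 21/30; P(n) = (1-rho)*rho^n = (1-21/30)*(21/30)^3 = 0.1029

0.1029


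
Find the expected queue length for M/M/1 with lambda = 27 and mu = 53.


rho = 27/53; Lq = rho^2/(1-rho) = 0.53

0.53


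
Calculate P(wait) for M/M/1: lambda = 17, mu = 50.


P(wait) = rho = lambda/mu = 17/50 = 0.34

0.34


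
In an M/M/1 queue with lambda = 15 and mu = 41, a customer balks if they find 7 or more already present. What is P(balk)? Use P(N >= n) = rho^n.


P(N >= 7) = rho^7 = (15/41)^7 = 0.0009

0.0009


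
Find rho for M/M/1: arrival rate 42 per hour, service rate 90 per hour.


rho = lambda/mu = 42/90 = 0.4667

0.4667


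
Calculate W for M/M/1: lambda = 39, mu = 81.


W = 1/(mu - lambda) = 1/(81 - 39) = 0.0238 hours

0.0238 hours


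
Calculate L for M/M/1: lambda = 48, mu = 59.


rho = 48/59; L = rho/(1-rho) = 4.36

4.36


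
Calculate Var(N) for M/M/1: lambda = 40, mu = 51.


rho = 40/51; Var(N) = rho/(1-rho)^2 = 16.86

16.86


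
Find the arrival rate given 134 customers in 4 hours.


lambda = total arrivals / time = 134 / 4 = 33.5 per hour

33.5 per hour


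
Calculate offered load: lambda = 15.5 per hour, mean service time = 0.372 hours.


Offered load a = lambda * E[S] = 15.5 * 0.372 = 5.77 Erlangs

5.77 Erlangs


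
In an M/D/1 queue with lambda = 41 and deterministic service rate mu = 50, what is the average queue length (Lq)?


M/D/1: Lq = rho^2 / (2*(1-rho)) where rho = 41/50; Lq = 1.87

1.87


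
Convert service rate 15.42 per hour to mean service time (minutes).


Mean service time = 60/mu = 60/15.42 = 3.89 minutes

3.89 minutes


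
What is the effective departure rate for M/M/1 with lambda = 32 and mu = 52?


For a stable queue (lambda < mu), throughput = lambda = 32 per hour

32 per hour


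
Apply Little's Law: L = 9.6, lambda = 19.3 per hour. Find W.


W = L / lambda = 9.6 / 19.3 = 0.4974 hours

0.4974 hours


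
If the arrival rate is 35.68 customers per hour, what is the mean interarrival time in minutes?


Mean interarrival time = 60/lambda = 60/35.68 = 1.68 minutes

1.68 minutes


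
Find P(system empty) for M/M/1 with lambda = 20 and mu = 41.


P0 = 1 - rho = 1 - 20/41 = 0.5122

0.5122


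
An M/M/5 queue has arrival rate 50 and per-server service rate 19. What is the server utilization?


rho = lambda/(c*mu) = 50/(5*19) = 0.5263

0.5263


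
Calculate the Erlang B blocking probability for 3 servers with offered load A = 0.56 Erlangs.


B(N,A) = (A^N/N!) / sum(A^k/k!, k=0..N) with N=3, A=0.56 = 0.0168

0.0168


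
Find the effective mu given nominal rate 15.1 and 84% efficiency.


Effective rate = mu * efficiency = 15.1 * 0.84 = 12.68 per hour

12.68 per hour


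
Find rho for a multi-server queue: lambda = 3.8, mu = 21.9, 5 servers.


rho = lambda / (c * mu) = 3.8 / (5 * 21.9) = 0.0347

0.0347


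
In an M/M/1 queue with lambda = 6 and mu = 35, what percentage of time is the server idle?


Idle fraction = (1 - rho) * 100 = (1 - 6/35) * 100 = 82.9%

82.9%


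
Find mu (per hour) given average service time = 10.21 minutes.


mu = 60 / avg_service_time = 60 / 10.21 = 5.88 per hour

5.88 per hour


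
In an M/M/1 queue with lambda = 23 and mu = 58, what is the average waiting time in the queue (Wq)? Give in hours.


rho = 23/58; Wq = rho/(mu - lambda) = 0.0113 hours

0.0113 hours


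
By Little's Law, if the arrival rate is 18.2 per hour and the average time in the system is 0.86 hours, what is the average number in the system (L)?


L = lambda * W = 18.2 * 0.86 = 15.65

15.65


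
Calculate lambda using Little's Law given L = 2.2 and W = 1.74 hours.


lambda = L / W = 2.2 / 1.74 = 1.26 per hour

1.26 per hour


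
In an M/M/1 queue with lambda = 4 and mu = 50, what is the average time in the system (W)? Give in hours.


W = 1/(mu - lambda) = 1/(50 - 4) = 0.0217 hours

0.0217 hours


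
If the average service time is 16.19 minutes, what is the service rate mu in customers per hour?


mu = 60 / avg_service_time = 60 / 16.19 = 3.71 per hour

3.71 per hour


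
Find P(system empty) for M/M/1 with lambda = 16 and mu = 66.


P0 = 1 - rho = 1 - 16/66 = 0.7576

0.7576


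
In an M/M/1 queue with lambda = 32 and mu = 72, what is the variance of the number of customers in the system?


rho = 32/72; Var(N) = rho/(1-rho)^2 = 1.44

1.44


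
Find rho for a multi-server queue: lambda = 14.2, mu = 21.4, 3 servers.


rho = lambda / (c * mu) = 14.2 / (3 * 21.4) = 0.2212

0.2212


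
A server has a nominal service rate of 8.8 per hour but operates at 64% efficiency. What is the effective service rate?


Effective rate = mu * efficiency = 8.8 * 0.64 = 5.63 per hour

5.63 per hour


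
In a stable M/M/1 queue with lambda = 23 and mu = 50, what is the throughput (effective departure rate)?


For a stable queue (lambda < mu), throughput = lambda = 23 per hour

23 per hour


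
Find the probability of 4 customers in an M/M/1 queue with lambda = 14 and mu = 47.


rho = 14/47; P(n) = (1-rho)*rho^n = (1-14/47)*(14/47)^4 = 0.0055

0.0055


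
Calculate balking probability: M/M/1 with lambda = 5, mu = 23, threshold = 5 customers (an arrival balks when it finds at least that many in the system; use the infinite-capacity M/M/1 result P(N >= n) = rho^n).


P(N >= 5) = rho^5 = (5/23)^5 = 0.0005

0.0005


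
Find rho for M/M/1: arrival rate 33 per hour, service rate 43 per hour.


rho = lambda/mu = 33/43 = 0.7674

0.7674


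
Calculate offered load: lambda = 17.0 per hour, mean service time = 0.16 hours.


Offered load a = lambda * E[S] = 17.0 * 0.16 = 2.72 Erlangs

2.72 Erlangs


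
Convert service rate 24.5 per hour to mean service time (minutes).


Mean service time = 60/mu = 60/24.5 = 2.45 minutes

2.45 minutes


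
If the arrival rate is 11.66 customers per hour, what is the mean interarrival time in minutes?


Mean interarrival time = 60/lambda = 60/11.66 = 5.15 minutes

5.15 minutes


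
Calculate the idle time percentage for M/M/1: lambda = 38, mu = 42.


Idle fraction = (1 - rho) * 100 = (1 - 38/42) * 100 = 9.5%

9.5%


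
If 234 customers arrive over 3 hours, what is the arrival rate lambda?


lambda = total arrivals / time = 234 / 3 = 78.0 per hour

78.0 per hour


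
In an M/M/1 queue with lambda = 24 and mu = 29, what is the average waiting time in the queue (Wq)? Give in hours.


rho = 24/29; Wq = rho/(mu - lambda) = 0.1655 hours

0.1655 hours


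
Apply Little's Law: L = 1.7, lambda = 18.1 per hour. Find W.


W = L / lambda = 1.7 / 18.1 = 0.0939 hours

0.0939 hours


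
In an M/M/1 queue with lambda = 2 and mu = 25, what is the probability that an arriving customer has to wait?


P(wait) = rho = lambda/mu = 2/25 = 0.08

0.08


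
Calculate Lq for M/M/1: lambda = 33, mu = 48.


rho = 33/48; Lq = rho^2/(1-rho) = 1.51

1.51


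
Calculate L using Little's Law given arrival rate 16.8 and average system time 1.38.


L = lambda * W = 16.8 * 1.38 = 23.18

23.18


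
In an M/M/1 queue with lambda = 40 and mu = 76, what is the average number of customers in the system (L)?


rho = 40/76; L = rho/(1-rho) = 1.11

1.11


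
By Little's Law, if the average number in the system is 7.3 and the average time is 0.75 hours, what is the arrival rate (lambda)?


lambda = L / W = 7.3 / 0.75 = 9.73 per hour

9.73 per hour


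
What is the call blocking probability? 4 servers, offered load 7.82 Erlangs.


B(N,A) = (A^N/N!) / sum(A^k/k!, k=0..N) with N=4, A=7.82 = 0.5668

0.5668


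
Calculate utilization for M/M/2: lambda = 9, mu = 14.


rho = lambda/(c*mu) = 9/(2*14) = 0.3214

0.3214


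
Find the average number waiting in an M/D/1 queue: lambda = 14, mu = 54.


M/D/1: Lq = rho^2 / (2*(1-rho)) where rho = 14/54; Lq = 0.05

0.05


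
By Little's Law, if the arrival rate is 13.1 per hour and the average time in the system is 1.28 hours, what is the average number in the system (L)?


L = lambda * W = 13.1 * 1.28 = 16.77

16.77


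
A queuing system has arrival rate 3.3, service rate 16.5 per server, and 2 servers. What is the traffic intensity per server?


rho = lambda / (c * mu) = 3.3 / (2 * 16.5) = 0.1

0.1


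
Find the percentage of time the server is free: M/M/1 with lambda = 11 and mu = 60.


Idle fraction = (1 - rho) * 100 = (1 - 11/60) * 100 = 81.7%

81.7%


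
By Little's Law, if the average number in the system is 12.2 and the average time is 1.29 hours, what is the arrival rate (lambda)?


lambda = L / W = 12.2 / 1.29 = 9.46 per hour

9.46 per hour


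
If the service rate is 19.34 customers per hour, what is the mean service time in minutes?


Mean service time = 60/mu = 60/19.34 = 3.1 minutes

3.1 minutes


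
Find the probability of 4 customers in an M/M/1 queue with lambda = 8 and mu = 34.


rho = 8/34; P(n) = (1-rho)*rho^n = (1-8/34)*(8/34)^4 = 0.0023

0.0023


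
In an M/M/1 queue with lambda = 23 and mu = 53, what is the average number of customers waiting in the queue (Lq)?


rho = 23/53; Lq = rho^2/(1-rho) = 0.33

0.33


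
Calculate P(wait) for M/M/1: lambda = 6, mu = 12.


P(wait) = rho = lambda/mu = 6/12 = 0.5

0.5


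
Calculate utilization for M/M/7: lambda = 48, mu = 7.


rho = lambda/(c*mu) = 48/(7*7) = 0.9796

0.9796


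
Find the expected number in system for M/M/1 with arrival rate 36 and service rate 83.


rho = 36/83; L = rho/(1-rho) = 0.77

0.77


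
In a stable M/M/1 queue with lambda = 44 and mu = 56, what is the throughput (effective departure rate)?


For a stable queue (lambda < mu), throughput = lambda = 44 per hour

44 per hour


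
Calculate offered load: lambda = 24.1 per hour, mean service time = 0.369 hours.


Offered load a = lambda * E[S] = 24.1 * 0.369 = 8.89 Erlangs

8.89 Erlangs


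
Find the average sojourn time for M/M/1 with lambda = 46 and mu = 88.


W = 1/(mu - lambda) = 1/(88 - 46) = 0.0238 hours

0.0238 hours


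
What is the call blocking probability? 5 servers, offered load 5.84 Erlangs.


B(N,A) = (A^N/N!) / sum(A^k/k!, k=0..N) with N=5, A=5.84 = 0.3491

0.3491


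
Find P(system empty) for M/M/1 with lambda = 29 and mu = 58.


P0 = 1 - rho = 1 - 29/58 = 0.5

0.5


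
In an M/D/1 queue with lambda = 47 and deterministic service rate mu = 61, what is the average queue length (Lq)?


M/D/1: Lq = rho^2 / (2*(1-rho)) where rho = 47/61; Lq = 1.29

1.29


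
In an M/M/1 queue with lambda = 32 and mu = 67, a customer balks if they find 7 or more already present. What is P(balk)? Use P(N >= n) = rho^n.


P(N >= 7) = rho^7 = (32/67)^7 = 0.0057

0.0057


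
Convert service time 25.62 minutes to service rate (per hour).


mu = 60 / avg_service_time = 60 / 25.62 = 2.34 per hour

2.34 per hour


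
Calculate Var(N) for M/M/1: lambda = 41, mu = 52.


rho = 41/52; Var(N) = rho/(1-rho)^2 = 17.62

17.62


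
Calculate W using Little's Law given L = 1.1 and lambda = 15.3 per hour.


W = L / lambda = 1.1 / 15.3 = 0.0719 hours

0.0719 hours


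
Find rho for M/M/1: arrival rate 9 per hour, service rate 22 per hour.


rho = lambda/mu = 9/22 = 0.4091

0.4091


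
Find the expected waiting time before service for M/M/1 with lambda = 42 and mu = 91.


rho = 42/91; Wq = rho/(mu - lambda) = 0.0094 hours

0.0094 hours


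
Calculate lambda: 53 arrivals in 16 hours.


lambda = total arrivals / time = 53 / 16 = 3.31 per hour

3.31 per hour


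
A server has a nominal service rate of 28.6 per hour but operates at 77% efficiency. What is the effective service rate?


Effective rate = mu * efficiency = 28.6 * 0.77 = 22.02 per hour

22.02 per hour


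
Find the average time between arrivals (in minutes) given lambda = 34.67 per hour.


Mean interarrival time = 60/lambda = 60/34.67 = 1.73 minutes

1.73 minutes


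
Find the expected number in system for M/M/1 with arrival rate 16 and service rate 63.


rho = 16/63; L = rho/(1-rho) = 0.34

0.34


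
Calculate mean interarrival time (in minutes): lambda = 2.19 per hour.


Mean interarrival time = 60/lambda = 60/2.19 = 27.4 minutes

27.4 minutes


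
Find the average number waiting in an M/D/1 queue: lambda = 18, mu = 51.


M/D/1: Lq = rho^2 / (2*(1-rho)) where rho = 18/51; Lq = 0.1

0.1


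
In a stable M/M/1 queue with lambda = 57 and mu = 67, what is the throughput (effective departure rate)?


For a stable queue (lambda < mu), throughput = lambda = 57 per hour

57 per hour


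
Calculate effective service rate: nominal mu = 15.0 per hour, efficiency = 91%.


Effective rate = mu * efficiency = 15.0 * 0.91 = 13.65 per hour

13.65 per hour


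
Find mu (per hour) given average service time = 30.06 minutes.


mu = 60 / avg_service_time = 60 / 30.06 = 2.0 per hour

2.0 per hour


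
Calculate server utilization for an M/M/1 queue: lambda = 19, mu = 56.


rho = lambda/mu = 19/56 = 0.3393

0.3393


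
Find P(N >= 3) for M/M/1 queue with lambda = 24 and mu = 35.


P(N >= 3) = rho^3 = (24/35)^3 = 0.3224

0.3224


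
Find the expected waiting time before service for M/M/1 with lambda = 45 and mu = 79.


rho = 45/79; Wq = rho/(mu - lambda) = 0.0168 hours

0.0168 hours


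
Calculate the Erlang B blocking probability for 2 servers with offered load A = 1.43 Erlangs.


B(N,A) = (A^N/N!) / sum(A^k/k!, k=0..N) with N=2, A=1.43 = 0.2962

0.2962


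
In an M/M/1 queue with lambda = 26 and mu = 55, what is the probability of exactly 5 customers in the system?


rho = 26/55; P(n) = (1-rho)*rho^n = (1-26/55)*(26/55)^5 = 0.0124

0.0124


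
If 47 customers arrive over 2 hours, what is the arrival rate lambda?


lambda = total arrivals / time = 47 / 2 = 23.5 per hour

23.5 per hour


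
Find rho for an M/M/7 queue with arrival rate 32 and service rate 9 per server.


rho = lambda/(c*mu) = 32/(7*9) = 0.5079

0.5079


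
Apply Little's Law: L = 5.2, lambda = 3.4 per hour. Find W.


W = L / lambda = 5.2 / 3.4 = 1.5294 hours

1.5294 hours


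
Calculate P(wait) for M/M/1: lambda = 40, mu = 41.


P(wait) = rho = lambda/mu = 40/41 = 0.9756

0.9756


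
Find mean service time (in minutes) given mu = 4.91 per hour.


Mean service time = 60/mu = 60/4.91 = 12.22 minutes

12.22 minutes


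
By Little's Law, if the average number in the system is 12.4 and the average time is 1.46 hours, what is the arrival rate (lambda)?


lambda = L / W = 12.4 / 1.46 = 8.49 per hour

8.49 per hour


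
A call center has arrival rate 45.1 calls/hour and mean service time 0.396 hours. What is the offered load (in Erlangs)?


Offered load a = lambda * E[S] = 45.1 * 0.396 = 17.86 Erlangs

17.86 Erlangs


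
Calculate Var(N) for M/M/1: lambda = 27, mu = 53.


rho = 27/53; Var(N) = rho/(1-rho)^2 = 2.12

2.12


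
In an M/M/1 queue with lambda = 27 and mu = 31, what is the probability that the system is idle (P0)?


P0 = 1 - rho = 1 - 27/31 = 0.129

0.129


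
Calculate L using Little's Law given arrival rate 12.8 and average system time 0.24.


L = lambda * W = 12.8 * 0.24 = 3.07

3.07


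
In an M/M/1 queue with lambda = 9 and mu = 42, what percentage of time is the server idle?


Idle fraction = (1 - rho) * 100 = (1 - 9/42) * 100 = 78.6%

78.6%


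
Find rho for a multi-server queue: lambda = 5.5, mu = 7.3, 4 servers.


rho = lambda / (c * mu) = 5.5 / (4 * 7.3) = 0.1884

0.1884


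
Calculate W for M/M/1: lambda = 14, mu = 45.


W = 1/(mu - lambda) = 1/(45 - 14) = 0.0323 hours

0.0323 hours


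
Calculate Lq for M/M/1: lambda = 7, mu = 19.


rho = 7/19; Lq = rho^2/(1-rho) = 0.21

0.21


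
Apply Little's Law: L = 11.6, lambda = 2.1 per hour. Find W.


W = L / lambda = 11.6 / 2.1 = 5.5238 hours

5.5238 hours


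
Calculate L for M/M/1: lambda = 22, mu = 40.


rho = 22/40; L = rho/(1-rho) = 1.22

1.22


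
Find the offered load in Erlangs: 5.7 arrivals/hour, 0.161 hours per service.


Offered load a = lambda * E[S] = 5.7 * 0.161 = 0.92 Erlangs

0.92 Erlangs


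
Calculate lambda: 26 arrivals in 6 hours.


lambda = total arrivals / time = 26 / 6 = 4.33 per hour

4.33 per hour


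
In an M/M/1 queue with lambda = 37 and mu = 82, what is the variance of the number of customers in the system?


rho = 37/82; Var(N) = rho/(1-rho)^2 = 1.5

1.5


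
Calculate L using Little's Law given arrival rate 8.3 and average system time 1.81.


L = lambda * W = 8.3 * 1.81 = 15.02

15.02


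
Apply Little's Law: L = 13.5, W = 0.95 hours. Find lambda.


lambda = L / W = 13.5 / 0.95 = 14.21 per hour

14.21 per hour


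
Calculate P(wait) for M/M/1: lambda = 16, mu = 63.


P(wait) = rho = lambda/mu = 16/63 = 0.254

0.254


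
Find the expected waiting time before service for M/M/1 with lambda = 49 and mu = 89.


rho = 49/89; Wq = rho/(mu - lambda) = 0.0138 hours

0.0138 hours


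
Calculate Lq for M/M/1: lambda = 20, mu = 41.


rho = 20/41; Lq = rho^2/(1-rho) = 0.46

0.46


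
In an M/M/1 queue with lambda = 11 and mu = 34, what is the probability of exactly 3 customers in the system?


rho = 11/34; P(n) = (1-rho)*rho^n = (1-11/34)*(11/34)^3 = 0.0229

0.0229


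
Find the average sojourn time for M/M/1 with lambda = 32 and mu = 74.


W = 1/(mu - lambda) = 1/(74 - 32) = 0.0238 hours

0.0238 hours


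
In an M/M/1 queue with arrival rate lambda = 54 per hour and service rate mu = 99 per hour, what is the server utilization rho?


rho = lambda/mu = 54/99 = 0.5455

0.5455


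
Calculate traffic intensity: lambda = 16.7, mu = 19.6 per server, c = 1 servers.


rho = lambda / (c * mu) = 16.7 / (1 * 19.6) = 0.852

0.852


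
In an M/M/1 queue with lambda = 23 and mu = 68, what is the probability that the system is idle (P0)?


P0 = 1 - rho = 1 - 23/68 = 0.6618

0.6618


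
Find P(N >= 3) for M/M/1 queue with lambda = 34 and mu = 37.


P(N >= 3) = rho^3 = (34/37)^3 = 0.7759

0.7759


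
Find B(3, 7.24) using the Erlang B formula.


B(N,A) = (A^N/N!) / sum(A^k/k!, k=0..N) with N=3, A=7.24 = 0.6474

0.6474


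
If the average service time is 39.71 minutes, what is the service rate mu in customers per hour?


mu = 60 / avg_service_time = 60 / 39.71 = 1.51 per hour

1.51 per hour


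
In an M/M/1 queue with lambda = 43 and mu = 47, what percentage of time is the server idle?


Idle fraction = (1 - rho) * 100 = (1 - 43/47) * 100 = 8.5%

8.5%


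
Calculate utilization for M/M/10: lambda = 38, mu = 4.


rho = lambda/(c*mu) = 38/(10*4) = 0.95

0.95


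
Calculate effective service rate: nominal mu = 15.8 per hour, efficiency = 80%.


Effective rate = mu * efficiency = 15.8 * 0.8 = 12.64 per hour

12.64 per hour


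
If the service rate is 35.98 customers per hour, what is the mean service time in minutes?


Mean service time = 60/mu = 60/35.98 = 1.67 minutes

1.67 minutes


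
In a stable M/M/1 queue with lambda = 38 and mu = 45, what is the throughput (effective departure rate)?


For a stable queue (lambda < mu), throughput = lambda = 38 per hour

38 per hour


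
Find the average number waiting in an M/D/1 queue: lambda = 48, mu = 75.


M/D/1: Lq = rho^2 / (2*(1-rho)) where rho = 48/75; Lq = 0.57

0.57


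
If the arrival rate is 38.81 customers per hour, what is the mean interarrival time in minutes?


Mean interarrival time = 60/lambda = 60/38.81 = 1.55 minutes

1.55 minutes


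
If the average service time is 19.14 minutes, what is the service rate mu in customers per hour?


mu = 60 / avg_service_time = 60 / 19.14 = 3.13 per hour

3.13 per hour


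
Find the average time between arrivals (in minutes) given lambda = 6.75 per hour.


Mean interarrival time = 60/lambda = 60/6.75 = 8.89 minutes

8.89 minutes


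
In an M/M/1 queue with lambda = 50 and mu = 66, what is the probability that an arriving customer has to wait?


P(wait) = rho = lambda/mu = 50/66 = 0.7576

0.7576


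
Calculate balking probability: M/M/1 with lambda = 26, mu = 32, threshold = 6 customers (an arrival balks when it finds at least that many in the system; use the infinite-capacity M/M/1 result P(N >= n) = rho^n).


P(N >= 6) = rho^6 = (26/32)^6 = 0.2877

0.2877


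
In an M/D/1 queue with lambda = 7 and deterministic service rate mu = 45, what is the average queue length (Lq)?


M/D/1: Lq = rho^2 / (2*(1-rho)) where rho = 7/45; Lq = 0.01

0.01


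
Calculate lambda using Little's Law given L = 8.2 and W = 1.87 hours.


lambda = L / W = 8.2 / 1.87 = 4.39 per hour

4.39 per hour


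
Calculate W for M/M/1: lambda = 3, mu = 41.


W = 1/(mu - lambda) = 1/(41 - 3) = 0.0263 hours

0.0263 hours


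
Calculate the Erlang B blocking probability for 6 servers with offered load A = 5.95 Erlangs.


B(N,A) = (A^N/N!) / sum(A^k/k!, k=0..N) with N=6, A=5.95 = 0.2614

0.2614


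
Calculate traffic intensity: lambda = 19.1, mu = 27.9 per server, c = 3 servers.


rho = lambda / (c * mu) = 19.1 / (3 * 27.9) = 0.2282

0.2282


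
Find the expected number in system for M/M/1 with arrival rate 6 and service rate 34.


rho = 6/34; L = rho/(1-rho) = 0.21

0.21


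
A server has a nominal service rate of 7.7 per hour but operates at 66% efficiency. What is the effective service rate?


Effective rate = mu * efficiency = 7.7 * 0.66 = 5.08 per hour

5.08 per hour


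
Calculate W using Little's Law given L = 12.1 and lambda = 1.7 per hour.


W = L / lambda = 12.1 / 1.7 = 7.1176 hours

7.1176 hours


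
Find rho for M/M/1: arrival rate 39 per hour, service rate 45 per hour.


rho = lambda/mu = 39/45 = 0.8667

0.8667


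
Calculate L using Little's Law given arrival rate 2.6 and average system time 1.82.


L = lambda * W = 2.6 * 1.82 = 4.73

4.73


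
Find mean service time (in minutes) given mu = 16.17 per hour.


Mean service time = 60/mu = 60/16.17 = 3.71 minutes

3.71 minutes


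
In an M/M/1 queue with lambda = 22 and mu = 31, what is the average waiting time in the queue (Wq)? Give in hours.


rho = 22/31; Wq = rho/(mu - lambda) = 0.0789 hours

0.0789 hours


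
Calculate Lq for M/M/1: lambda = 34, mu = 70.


rho = 34/70; Lq = rho^2/(1-rho) = 0.46

0.46


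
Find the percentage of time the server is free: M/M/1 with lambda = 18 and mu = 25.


Idle fraction = (1 - rho) * 100 = (1 - 18/25) * 100 = 28.0%

28.0%


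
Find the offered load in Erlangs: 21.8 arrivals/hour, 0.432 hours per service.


Offered load a = lambda * E[S] = 21.8 * 0.432 = 9.42 Erlangs

9.42 Erlangs


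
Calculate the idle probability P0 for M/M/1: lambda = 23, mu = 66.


P0 = 1 - rho = 1 - 23/66 = 0.6515

0.6515


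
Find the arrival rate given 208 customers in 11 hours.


lambda = total arrivals / time = 208 / 11 = 18.91 per hour

18.91 per hour


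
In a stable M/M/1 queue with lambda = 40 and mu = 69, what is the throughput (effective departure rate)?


For a stable queue (lambda < mu), throughput = lambda = 40 per hour

40 per hour


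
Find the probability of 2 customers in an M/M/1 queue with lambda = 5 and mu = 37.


rho = 5/37; P(n) = (1-rho)*rho^n = (1-5/37)*(5/37)^2 = 0.0158

0.0158


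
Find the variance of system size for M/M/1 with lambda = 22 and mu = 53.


rho = 22/53; Var(N) = rho/(1-rho)^2 = 1.21

1.21


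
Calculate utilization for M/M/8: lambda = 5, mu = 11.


rho = lambda/(c*mu) = 5/(8*11) = 0.0568

0.0568


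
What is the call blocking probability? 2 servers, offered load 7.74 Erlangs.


B(N,A) = (A^N/N!) / sum(A^k/k!, k=0..N) with N=2, A=7.74 = 0.7741

0.7741


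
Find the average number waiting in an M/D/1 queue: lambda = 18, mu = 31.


M/D/1: Lq = rho^2 / (2*(1-rho)) where rho = 18/31; Lq = 0.4

0.4


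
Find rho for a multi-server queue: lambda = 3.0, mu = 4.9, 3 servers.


rho = lambda / (c * mu) = 3.0 / (3 * 4.9) = 0.2041

0.2041


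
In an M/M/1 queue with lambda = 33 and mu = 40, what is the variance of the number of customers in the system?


rho = 33/40; Var(N) = rho/(1-rho)^2 = 26.94

26.94


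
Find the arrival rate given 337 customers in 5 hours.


lambda = total arrivals / time = 337 / 5 = 67.4 per hour

67.4 per hour


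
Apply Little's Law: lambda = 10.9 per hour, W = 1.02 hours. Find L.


L = lambda * W = 10.9 * 1.02 = 11.12

11.12


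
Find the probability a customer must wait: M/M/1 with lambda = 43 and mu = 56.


P(wait) = rho = lambda/mu = 43/56 = 0.7679

0.7679


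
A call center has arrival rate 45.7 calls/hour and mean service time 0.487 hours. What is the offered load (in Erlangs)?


Offered load a = lambda * E[S] = 45.7 * 0.487 = 22.26 Erlangs

22.26 Erlangs


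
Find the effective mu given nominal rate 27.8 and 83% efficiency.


Effective rate = mu * efficiency = 27.8 * 0.83 = 23.07 per hour

23.07 per hour


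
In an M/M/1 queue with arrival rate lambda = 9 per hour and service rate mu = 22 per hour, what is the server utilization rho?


rho = lambda/mu = 9/22 = 0.4091

0.4091


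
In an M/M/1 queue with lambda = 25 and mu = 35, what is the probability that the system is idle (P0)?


P0 = 1 - rho = 1 - 25/35 = 0.2857

0.2857


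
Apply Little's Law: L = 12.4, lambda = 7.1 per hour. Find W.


W = L / lambda = 12.4 / 7.1 = 1.7465 hours

1.7465 hours


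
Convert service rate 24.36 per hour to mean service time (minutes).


Mean service time = 60/mu = 60/24.36 = 2.46 minutes

2.46 minutes


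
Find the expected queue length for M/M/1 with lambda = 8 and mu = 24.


rho = 8/24; Lq = rho^2/(1-rho) = 0.17

0.17


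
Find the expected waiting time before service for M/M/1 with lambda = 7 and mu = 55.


rho = 7/55; Wq = rho/(mu - lambda) = 0.0027 hours

0.0027 hours


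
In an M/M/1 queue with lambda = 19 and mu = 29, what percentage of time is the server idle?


Idle fraction = (1 - rho) * 100 = (1 - 19/29) * 100 = 34.5%

34.5%


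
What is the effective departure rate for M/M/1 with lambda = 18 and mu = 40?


For a stable queue (lambda < mu), throughput = lambda = 18 per hour

18 per hour


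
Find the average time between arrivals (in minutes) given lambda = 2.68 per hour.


Mean interarrival time = 60/lambda = 60/2.68 = 22.39 minutes

22.39 minutes


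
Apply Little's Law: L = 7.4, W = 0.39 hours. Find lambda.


lambda = L / W = 7.4 / 0.39 = 18.97 per hour

18.97 per hour


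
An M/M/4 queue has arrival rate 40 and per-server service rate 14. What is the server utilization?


rho = lambda/(c*mu) = 40/(4*14) = 0.7143

0.7143


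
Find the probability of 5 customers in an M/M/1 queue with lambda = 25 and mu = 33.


rho = 25/33; P(n) = (1-rho)*rho^n = (1-25/33)*(25/33)^5 = 0.0605

0.0605


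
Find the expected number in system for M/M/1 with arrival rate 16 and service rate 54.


rho = 16/54; L = rho/(1-rho) = 0.42

0.42


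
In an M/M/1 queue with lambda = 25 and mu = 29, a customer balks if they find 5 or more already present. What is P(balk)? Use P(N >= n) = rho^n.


P(N >= 5) = rho^5 = (25/29)^5 = 0.4761

0.4761


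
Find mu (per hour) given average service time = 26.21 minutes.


mu = 60 / avg_service_time = 60 / 26.21 = 2.29 per hour

2.29 per hour


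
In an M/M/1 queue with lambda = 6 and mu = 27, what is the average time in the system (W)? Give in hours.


W = 1/(mu - lambda) = 1/(27 - 6) = 0.0476 hours

0.0476 hours


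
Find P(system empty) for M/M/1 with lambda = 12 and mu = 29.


P0 = 1 - rho = 1 - 12/29 = 0.5862

0.5862


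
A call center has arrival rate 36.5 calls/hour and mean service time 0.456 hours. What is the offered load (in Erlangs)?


Offered load a = lambda * E[S] = 36.5 * 0.456 = 16.64 Erlangs

16.64 Erlangs


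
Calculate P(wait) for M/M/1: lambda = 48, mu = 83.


P(wait) = rho = lambda/mu = 48/83 = 0.5783

0.5783


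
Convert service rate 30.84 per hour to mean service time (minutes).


Mean service time = 60/mu = 60/30.84 = 1.95 minutes

1.95 minutes


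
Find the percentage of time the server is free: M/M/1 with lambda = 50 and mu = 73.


Idle fraction = (1 - rho) * 100 = (1 - 50/73) * 100 = 31.5%

31.5%


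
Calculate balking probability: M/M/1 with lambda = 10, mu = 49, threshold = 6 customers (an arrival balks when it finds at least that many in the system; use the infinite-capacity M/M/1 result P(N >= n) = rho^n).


P(N >= 6) = rho^6 = (10/49)^6 = 0.0001

0.0001


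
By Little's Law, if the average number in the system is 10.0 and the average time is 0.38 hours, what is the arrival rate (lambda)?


lambda = L / W = 10.0 / 0.38 = 26.32 per hour

26.32 per hour


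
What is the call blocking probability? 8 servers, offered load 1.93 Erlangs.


B(N,A) = (A^N/N!) / sum(A^k/k!, k=0..N) with N=8, A=1.93 = 0.0007

0.0007


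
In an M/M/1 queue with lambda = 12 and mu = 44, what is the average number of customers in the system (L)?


rho = 12/44; L = rho/(1-rho) = 0.37

0.37


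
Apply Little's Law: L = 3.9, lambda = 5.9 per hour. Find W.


W = L / lambda = 3.9 / 5.9 = 0.661 hours

0.661 hours


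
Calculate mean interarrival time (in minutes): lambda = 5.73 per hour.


Mean interarrival time = 60/lambda = 60/5.73 = 10.47 minutes

10.47 minutes


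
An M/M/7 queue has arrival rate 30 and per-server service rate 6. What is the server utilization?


rho = lambda/(c*mu) = 30/(7*6) = 0.7143

0.7143


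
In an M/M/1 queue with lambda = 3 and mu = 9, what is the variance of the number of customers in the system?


rho = 3/9; Var(N) = rho/(1-rho)^2 = 0.75

0.75


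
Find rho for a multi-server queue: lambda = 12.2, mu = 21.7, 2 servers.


rho = lambda / (c * mu) = 12.2 / (2 * 21.7) = 0.2811

0.2811


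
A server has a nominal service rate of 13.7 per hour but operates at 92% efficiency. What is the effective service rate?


Effective rate = mu * efficiency = 13.7 * 0.92 = 12.6 per hour

12.6 per hour


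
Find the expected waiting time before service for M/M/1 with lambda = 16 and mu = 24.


rho = 16/24; Wq = rho/(mu - lambda) = 0.0833 hours

0.0833 hours


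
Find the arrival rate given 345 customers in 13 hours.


lambda = total arrivals / time = 345 / 13 = 26.54 per hour

26.54 per hour


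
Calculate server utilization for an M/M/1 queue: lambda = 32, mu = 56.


rho = lambda/mu = 32/56 = 0.5714

0.5714


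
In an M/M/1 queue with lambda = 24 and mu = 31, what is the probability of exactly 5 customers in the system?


rho = 24/31; P(n) = (1-rho)*rho^n = (1-24/31)*(24/31)^5 = 0.0628

0.0628


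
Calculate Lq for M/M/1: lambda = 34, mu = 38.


rho = 34/38; Lq = rho^2/(1-rho) = 7.61

7.61


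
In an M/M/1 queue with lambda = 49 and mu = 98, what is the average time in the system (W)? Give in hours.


W = 1/(mu - lambda) = 1/(98 - 49) = 0.0204 hours

0.0204 hours


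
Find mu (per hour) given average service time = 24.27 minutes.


mu = 60 / avg_service_time = 60 / 24.27 = 2.47 per hour

2.47 per hour


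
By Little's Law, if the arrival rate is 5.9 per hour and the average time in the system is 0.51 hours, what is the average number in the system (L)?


L = lambda * W = 5.9 * 0.51 = 3.01

3.01


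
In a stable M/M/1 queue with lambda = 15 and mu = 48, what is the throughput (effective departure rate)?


For a stable queue (lambda < mu), throughput = lambda = 15 per hour

15 per hour


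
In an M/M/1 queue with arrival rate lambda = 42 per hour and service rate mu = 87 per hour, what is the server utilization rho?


rho = lambda/mu = 42/87 = 0.4828

0.4828


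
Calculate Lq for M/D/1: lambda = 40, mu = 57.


M/D/1: Lq = rho^2 / (2*(1-rho)) where rho = 40/57; Lq = 0.83

0.83


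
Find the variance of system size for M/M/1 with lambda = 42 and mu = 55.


rho = 42/55; Var(N) = rho/(1-rho)^2 = 13.67

13.67


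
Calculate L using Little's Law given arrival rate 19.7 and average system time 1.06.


L = lambda * W = 19.7 * 1.06 = 20.88

20.88


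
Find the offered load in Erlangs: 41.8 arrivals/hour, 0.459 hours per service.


Offered load a = lambda * E[S] = 41.8 * 0.459 = 19.19 Erlangs

19.19 Erlangs


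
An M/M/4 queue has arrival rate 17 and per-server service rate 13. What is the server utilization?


rho = lambda/(c*mu) = 17/(4*13) = 0.3269

0.3269


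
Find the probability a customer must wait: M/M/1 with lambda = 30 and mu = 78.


P(wait) = rho = lambda/mu = 30/78 = 0.3846

0.3846


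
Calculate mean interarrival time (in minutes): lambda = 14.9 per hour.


Mean interarrival time = 60/lambda = 60/14.9 = 4.03 minutes

4.03 minutes


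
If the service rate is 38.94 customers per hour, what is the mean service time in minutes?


Mean service time = 60/mu = 60/38.94 = 1.54 minutes

1.54 minutes


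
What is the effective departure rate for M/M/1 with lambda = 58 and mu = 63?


For a stable queue (lambda < mu), throughput = lambda = 58 per hour

58 per hour


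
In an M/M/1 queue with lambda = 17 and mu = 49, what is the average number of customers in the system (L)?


rho = 17/49; L = rho/(1-rho) = 0.53

0.53


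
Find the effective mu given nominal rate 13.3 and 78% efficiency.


Effective rate = mu * efficiency = 13.3 * 0.78 = 10.37 per hour

10.37 per hour


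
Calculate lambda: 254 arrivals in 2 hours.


lambda = total arrivals / time = 254 / 2 = 127.0 per hour

127.0 per hour


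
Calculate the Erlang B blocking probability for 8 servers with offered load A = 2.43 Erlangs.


B(N,A) = (A^N/N!) / sum(A^k/k!, k=0..N) with N=8, A=2.43 = 0.0027

0.0027


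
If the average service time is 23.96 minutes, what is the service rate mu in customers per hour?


mu = 60 / avg_service_time = 60 / 23.96 = 2.5 per hour

2.5 per hour


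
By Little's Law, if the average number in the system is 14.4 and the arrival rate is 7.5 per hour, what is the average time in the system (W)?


W = L / lambda = 14.4 / 7.5 = 1.92 hours

1.92 hours


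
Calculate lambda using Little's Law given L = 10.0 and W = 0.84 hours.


lambda = L / W = 10.0 / 0.84 = 11.9 per hour

11.9 per hour


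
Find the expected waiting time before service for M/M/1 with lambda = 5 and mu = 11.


rho = 5/11; Wq = rho/(mu - lambda) = 0.0758 hours

0.0758 hours


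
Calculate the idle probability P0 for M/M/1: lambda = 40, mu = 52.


P0 = 1 - rho = 1 - 40/52 = 0.2308

0.2308


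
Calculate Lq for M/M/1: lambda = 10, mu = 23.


rho = 10/23; Lq = rho^2/(1-rho) = 0.33

0.33


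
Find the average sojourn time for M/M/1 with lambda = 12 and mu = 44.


W = 1/(mu - lambda) = 1/(44 - 12) = 0.0313 hours

0.0313 hours


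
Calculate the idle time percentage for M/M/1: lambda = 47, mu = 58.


Idle fraction = (1 - rho) * 100 = (1 - 47/58) * 100 = 19.0%

19.0%


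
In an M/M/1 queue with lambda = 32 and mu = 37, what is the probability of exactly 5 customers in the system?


rho = 32/37; P(n) = (1-rho)*rho^n = (1-32/37)*(32/37)^5 = 0.0654

0.0654


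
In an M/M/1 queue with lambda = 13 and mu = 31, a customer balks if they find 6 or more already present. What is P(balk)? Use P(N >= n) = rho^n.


P(N >= 6) = rho^6 = (13/31)^6 = 0.0054

0.0054


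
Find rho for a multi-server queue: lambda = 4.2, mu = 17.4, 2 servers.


rho = lambda / (c * mu) = 4.2 / (2 * 17.4) = 0.1207

0.1207


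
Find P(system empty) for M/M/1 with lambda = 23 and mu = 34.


P0 = 1 - rho = 1 - 23/34 = 0.3235

0.3235


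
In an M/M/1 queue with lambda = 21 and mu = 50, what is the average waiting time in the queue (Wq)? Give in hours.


rho = 21/50; Wq = rho/(mu - lambda) = 0.0145 hours

0.0145 hours


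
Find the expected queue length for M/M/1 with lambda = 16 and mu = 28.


rho = 16/28; Lq = rho^2/(1-rho) = 0.76

0.76


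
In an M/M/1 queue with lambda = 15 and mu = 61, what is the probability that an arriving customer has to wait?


P(wait) = rho = lambda/mu = 15/61 = 0.2459

0.2459


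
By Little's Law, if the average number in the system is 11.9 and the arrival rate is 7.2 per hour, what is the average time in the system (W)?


W = L / lambda = 11.9 / 7.2 = 1.6528 hours

1.6528 hours


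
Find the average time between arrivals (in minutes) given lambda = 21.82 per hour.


Mean interarrival time = 60/lambda = 60/21.82 = 2.75 minutes

2.75 minutes


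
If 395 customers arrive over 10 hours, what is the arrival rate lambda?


lambda = total arrivals / time = 395 / 10 = 39.5 per hour

39.5 per hour


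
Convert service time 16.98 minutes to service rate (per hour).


mu = 60 / avg_service_time = 60 / 16.98 = 3.53 per hour

3.53 per hour


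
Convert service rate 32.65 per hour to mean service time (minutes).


Mean service time = 60/mu = 60/32.65 = 1.84 minutes

1.84 minutes


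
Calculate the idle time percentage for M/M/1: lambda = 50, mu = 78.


Idle fraction = (1 - rho) * 100 = (1 - 50/78) * 100 = 35.9%

35.9%


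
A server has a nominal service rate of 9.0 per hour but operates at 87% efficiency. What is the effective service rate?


Effective rate = mu * efficiency = 9.0 * 0.87 = 7.83 per hour

7.83 per hour


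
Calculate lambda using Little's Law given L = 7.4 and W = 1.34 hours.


lambda = L / W = 7.4 / 1.34 = 5.52 per hour

5.52 per hour


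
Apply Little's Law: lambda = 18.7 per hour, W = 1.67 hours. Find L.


L = lambda * W = 18.7 * 1.67 = 31.23

31.23


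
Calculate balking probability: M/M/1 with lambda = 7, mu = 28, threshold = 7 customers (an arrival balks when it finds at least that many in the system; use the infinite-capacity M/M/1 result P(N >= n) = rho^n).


P(N >= 7) = rho^7 = (7/28)^7 = 0.0001

0.0001


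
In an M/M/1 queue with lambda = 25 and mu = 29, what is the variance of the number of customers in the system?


rho = 25/29; Var(N) = rho/(1-rho)^2 = 45.31

45.31


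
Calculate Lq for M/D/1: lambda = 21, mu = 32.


M/D/1: Lq = rho^2 / (2*(1-rho)) where rho = 21/32; Lq = 0.63

0.63


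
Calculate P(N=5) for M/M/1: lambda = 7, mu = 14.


rho = 7/14; P(n) = (1-rho)*rho^n = (1-7/14)*(7/14)^5 = 0.0156

0.0156


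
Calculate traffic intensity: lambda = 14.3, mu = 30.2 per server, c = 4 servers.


rho = lambda / (c * mu) = 14.3 / (4 * 30.2) = 0.1184

0.1184


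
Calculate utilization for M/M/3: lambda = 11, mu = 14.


rho = lambda/(c*mu) = 11/(3*14) = 0.2619

0.2619


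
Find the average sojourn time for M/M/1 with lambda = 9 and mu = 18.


W = 1/(mu - lambda) = 1/(18 - 9) = 0.1111 hours

0.1111 hours


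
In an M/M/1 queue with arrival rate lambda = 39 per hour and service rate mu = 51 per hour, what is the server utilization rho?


rho = lambda/mu = 39/51 = 0.7647

0.7647
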